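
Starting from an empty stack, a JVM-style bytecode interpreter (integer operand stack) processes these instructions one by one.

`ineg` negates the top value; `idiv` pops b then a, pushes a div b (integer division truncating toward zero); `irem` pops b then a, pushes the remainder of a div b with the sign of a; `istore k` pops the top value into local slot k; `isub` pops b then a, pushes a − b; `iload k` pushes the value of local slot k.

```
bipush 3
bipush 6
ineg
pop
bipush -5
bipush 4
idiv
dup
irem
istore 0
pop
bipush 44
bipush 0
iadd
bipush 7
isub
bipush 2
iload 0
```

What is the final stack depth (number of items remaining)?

bipush 3  -> [3]
bipush 6  -> [3, 6]
ineg      -> [3, -6]
pop       -> [3]
bipush -5 -> [3, -5]
bipush 4  -> [3, -5, 4]
idiv      -> [3, -1]
dup       -> [3, -1, -1]
irem      -> [3, 0]
istore 0  -> [3]
pop       -> []
bipush 44 -> [44]
bipush 0  -> [44, 0]
iadd      -> [44]
bipush 7  -> [44, 7]
isub      -> [37]
bipush 2  -> [37, 2]
iload 0   -> [37, 2, 0]

3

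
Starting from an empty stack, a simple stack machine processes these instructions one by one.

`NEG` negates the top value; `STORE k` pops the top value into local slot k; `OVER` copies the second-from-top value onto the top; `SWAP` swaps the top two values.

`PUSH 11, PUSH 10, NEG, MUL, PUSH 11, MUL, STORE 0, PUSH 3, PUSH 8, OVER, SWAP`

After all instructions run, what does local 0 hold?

PUSH 11  11
PUSH 10  11 10
NEG      11 -10
MUL      -110
PUSH 11  -110 11
MUL      -1210
STORE 0  (empty)
PUSH 3   3
PUSH 8   3 8
OVER     3 8 3
SWAP     3 3 8

-1210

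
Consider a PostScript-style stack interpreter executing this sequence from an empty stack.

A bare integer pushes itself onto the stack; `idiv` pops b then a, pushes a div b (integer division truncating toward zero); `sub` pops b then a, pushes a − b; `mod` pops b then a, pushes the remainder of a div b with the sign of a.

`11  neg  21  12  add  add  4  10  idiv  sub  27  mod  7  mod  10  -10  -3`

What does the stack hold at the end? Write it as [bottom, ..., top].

[1, 10, -10, -3]

11    [11]
neg   [-11]
21    [-11, 21]
12    [-11, 21, 12]
add   [-11, 33]
add   [22]
4     [22, 4]
10    [22, 4, 10]
idiv  [22, 0]
sub   [22]
27    [22, 27]
mod   [22]
7     [22, 7]
mod   [1]
10    [1, 10]
-10   [1, 10, -10]
-3    [1, 10, -10, -3]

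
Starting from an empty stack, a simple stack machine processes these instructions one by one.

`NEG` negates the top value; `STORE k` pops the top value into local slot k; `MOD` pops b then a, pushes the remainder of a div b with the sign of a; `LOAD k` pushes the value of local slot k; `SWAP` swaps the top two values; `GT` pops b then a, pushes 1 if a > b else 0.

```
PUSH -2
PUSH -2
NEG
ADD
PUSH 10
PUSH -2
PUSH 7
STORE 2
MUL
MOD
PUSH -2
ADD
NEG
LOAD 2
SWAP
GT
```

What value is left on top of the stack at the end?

PUSH -2 → -2
PUSH -2 → -2 -2
NEG     → -2 2
ADD     → 0
PUSH 10 → 0 10
PUSH -2 → 0 10 -2
PUSH 7  → 0 10 -2 7
STORE 2 → 0 10 -2
MUL     → 0 -20
MOD     → 0
PUSH -2 → 0 -2
ADD     → -2
NEG     → 2
LOAD 2  → 2 7
SWAP    → 7 2
GT      → 1

1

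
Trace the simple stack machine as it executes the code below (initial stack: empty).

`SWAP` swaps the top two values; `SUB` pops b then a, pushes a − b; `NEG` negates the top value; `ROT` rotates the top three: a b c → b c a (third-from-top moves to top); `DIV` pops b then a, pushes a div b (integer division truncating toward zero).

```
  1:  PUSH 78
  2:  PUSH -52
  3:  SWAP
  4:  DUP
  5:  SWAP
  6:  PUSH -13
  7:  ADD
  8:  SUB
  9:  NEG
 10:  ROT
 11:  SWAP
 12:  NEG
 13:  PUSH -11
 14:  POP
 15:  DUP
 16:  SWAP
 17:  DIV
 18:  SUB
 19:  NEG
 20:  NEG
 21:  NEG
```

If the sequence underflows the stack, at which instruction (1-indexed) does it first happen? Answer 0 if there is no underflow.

10

PUSH 78  -> [78]
PUSH -52 -> [78, -52]
SWAP     -> [-52, 78]
DUP      -> [-52, 78, 78]
SWAP     -> [-52, 78, 78]
PUSH -13 -> [-52, 78, 78, -13]
ADD      -> [-52, 78, 65]
SUB      -> [-52, 13]
NEG      -> [-52, -13]
ROT  — needs 3 operands, stack has 2 → underflow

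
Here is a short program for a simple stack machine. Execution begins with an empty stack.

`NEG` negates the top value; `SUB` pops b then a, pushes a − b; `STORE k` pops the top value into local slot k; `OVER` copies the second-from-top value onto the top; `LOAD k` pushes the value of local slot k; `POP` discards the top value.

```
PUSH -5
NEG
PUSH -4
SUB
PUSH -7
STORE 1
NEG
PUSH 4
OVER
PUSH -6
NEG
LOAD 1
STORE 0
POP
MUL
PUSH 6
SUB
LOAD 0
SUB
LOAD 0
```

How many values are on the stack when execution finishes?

PUSH -5 -> -5
NEG     -> 5
PUSH -4 -> 5 -4
SUB     -> 9
PUSH -7 -> 9 -7
STORE 1 -> 9
NEG     -> -9
PUSH 4  -> -9 4
OVER    -> -9 4 -9
PUSH -6 -> -9 4 -9 -6
NEG     -> -9 4 -9 6
LOAD 1  -> -9 4 -9 6 -7
STORE 0 -> -9 4 -9 6
POP     -> -9 4 -9
MUL     -> -9 -36
PUSH 6  -> -9 -36 6
SUB     -> -9 -42
LOAD 0  -> -9 -42 -7
SUB     -> -9 -35
LOAD 0  -> -9 -35 -7

3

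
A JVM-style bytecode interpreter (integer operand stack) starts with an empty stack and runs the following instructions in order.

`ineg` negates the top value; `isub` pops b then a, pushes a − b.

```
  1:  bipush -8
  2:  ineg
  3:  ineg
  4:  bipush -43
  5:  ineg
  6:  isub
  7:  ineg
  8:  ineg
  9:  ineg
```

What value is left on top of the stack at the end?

51

bipush -8  → [-8]
ineg       → [8]
ineg       → [-8]
bipush -43 → [-8, -43]
ineg       → [-8, 43]
isub       → [-51]
ineg       → [51]
ineg       → [-51]
ineg       → [51]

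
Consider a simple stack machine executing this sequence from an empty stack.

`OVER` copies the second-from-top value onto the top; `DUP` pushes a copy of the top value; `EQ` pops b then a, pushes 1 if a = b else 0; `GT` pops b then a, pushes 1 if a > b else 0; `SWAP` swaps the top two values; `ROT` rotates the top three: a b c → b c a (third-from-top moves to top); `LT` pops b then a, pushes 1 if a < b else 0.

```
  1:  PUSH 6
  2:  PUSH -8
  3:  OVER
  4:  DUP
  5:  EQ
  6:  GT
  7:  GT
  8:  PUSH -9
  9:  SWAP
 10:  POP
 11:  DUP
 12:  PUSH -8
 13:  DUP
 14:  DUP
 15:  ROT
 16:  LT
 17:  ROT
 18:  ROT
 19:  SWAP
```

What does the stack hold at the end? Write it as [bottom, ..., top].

PUSH 6  -> 6
PUSH -8 -> 6 -8
OVER    -> 6 -8 6
DUP     -> 6 -8 6 6
EQ      -> 6 -8 1
GT      -> 6 0
GT      -> 1
PUSH -9 -> 1 -9
SWAP    -> -9 1
POP     -> -9
DUP     -> -9 -9
PUSH -8 -> -9 -9 -8
DUP     -> -9 -9 -8 -8
DUP     -> -9 -9 -8 -8 -8
ROT     -> -9 -9 -8 -8 -8
LT      -> -9 -9 -8 0
ROT     -> -9 -8 0 -9
ROT     -> -9 0 -9 -8
SWAP    -> -9 0 -8 -9

[-9, 0, -8, -9]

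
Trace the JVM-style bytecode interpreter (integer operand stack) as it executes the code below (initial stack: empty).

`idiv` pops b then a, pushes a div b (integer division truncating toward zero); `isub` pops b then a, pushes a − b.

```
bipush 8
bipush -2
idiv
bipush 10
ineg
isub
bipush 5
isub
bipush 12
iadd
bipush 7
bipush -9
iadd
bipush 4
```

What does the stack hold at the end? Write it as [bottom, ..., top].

bipush 8  -> [8]
bipush -2 -> [8, -2]
idiv      -> [-4]
bipush 10 -> [-4, 10]
ineg      -> [-4, -10]
isub      -> [6]
bipush 5  -> [6, 5]
isub      -> [1]
bipush 12 -> [1, 12]
iadd      -> [13]
bipush 7  -> [13, 7]
bipush -9 -> [13, 7, -9]
iadd      -> [13, -2]
bipush 4  -> [13, -2, 4]

[13, -2, 4]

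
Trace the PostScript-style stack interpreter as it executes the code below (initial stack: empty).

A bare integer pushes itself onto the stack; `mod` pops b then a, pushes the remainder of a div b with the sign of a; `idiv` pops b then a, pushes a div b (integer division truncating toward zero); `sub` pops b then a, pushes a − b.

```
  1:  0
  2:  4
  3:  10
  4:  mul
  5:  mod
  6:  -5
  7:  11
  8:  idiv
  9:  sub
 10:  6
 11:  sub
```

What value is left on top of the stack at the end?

0     [0]
4     [0, 4]
10    [0, 4, 10]
mul   [0, 40]
mod   [0]
-5    [0, -5]
11    [0, -5, 11]
idiv  [0, 0]
sub   [0]
6     [0, 6]
sub   [-6]

-6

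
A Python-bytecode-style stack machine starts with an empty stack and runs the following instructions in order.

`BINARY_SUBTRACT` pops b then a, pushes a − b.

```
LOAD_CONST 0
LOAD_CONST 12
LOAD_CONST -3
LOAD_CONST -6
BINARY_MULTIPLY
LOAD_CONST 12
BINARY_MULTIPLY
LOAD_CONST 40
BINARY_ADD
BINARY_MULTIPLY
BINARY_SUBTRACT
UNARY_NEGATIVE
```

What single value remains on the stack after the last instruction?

LOAD_CONST 0    → 0
LOAD_CONST 12   → 0 12
LOAD_CONST -3   → 0 12 -3
LOAD_CONST -6   → 0 12 -3 -6
BINARY_MULTIPLY → 0 12 18
LOAD_CONST 12   → 0 12 18 12
BINARY_MULTIPLY → 0 12 216
LOAD_CONST 40   → 0 12 216 40
BINARY_ADD      → 0 12 256
BINARY_MULTIPLY → 0 3072
BINARY_SUBTRACT → -3072
UNARY_NEGATIVE  → 3072

3072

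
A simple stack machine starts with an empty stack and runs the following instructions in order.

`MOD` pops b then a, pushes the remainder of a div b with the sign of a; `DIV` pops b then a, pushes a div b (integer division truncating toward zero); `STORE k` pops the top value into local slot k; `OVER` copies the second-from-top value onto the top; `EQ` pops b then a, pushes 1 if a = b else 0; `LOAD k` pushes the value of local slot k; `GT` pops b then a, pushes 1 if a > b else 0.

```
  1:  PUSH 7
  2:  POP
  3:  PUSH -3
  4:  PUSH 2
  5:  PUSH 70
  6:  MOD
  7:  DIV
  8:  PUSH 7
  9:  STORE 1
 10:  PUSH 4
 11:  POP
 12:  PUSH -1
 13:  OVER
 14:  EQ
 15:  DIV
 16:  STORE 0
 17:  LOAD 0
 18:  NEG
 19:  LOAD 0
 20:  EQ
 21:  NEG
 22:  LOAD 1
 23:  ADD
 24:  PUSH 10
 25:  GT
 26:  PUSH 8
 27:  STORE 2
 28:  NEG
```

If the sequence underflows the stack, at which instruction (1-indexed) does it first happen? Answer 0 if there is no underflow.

PUSH 7  : [7]
POP     : []
PUSH -3 : [-3]
PUSH 2  : [-3, 2]
PUSH 70 : [-3, 2, 70]
MOD     : [-3, 2]
DIV     : [-1]
PUSH 7  : [-1, 7]
STORE 1 : [-1]
PUSH 4  : [-1, 4]
POP     : [-1]
PUSH -1 : [-1, -1]
OVER    : [-1, -1, -1]
EQ      : [-1, 1]
DIV     : [-1]
STORE 0 : []
LOAD 0  : [-1]
NEG     : [1]
LOAD 0  : [1, -1]
EQ      : [0]
NEG     : [0]
LOAD 1  : [0, 7]
ADD     : [7]
PUSH 10 : [7, 10]
GT      : [0]
PUSH 8  : [0, 8]
STORE 2 : [0]
NEG     : [0]

0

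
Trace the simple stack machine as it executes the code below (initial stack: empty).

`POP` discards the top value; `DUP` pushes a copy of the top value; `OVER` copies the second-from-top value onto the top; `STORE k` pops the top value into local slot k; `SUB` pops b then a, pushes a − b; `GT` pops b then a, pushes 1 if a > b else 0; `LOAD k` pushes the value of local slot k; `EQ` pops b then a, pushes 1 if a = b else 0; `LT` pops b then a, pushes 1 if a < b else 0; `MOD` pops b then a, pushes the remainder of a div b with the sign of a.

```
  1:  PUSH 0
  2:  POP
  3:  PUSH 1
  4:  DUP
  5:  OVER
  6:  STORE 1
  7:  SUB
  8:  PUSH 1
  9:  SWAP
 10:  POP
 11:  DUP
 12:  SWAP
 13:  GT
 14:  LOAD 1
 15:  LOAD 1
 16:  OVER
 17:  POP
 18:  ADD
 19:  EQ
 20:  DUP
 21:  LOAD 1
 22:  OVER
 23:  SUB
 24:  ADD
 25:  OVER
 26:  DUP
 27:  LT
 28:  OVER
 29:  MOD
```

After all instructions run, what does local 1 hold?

PUSH 0   [0]
POP      []
PUSH 1   [1]
DUP      [1, 1]
OVER     [1, 1, 1]
STORE 1  [1, 1]
SUB      [0]
PUSH 1   [0, 1]
SWAP     [1, 0]
POP      [1]
DUP      [1, 1]
SWAP     [1, 1]
GT       [0]
LOAD 1   [0, 1]
LOAD 1   [0, 1, 1]
OVER     [0, 1, 1, 1]
POP      [0, 1, 1]
ADD      [0, 2]
EQ       [0]
DUP      [0, 0]
LOAD 1   [0, 0, 1]
OVER     [0, 0, 1, 0]
SUB      [0, 0, 1]
ADD      [0, 1]
OVER     [0, 1, 0]
DUP      [0, 1, 0, 0]
LT       [0, 1, 0]
OVER     [0, 1, 0, 1]
MOD      [0, 1, 0]

1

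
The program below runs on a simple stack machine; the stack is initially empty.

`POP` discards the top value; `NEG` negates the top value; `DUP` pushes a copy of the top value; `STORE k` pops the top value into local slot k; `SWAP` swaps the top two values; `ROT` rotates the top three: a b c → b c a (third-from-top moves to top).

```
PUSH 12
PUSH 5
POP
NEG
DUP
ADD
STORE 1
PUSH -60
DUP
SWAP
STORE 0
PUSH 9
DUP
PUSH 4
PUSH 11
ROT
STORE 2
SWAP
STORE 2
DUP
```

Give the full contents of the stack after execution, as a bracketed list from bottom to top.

[-60, 9, 11, 11]

PUSH 12  -> [12]
PUSH 5   -> [12, 5]
POP      -> [12]
NEG      -> [-12]
DUP      -> [-12, -12]
ADD      -> [-24]
STORE 1  -> []
PUSH -60 -> [-60]
DUP      -> [-60, -60]
SWAP     -> [-60, -60]
STORE 0  -> [-60]
PUSH 9   -> [-60, 9]
DUP      -> [-60, 9, 9]
PUSH 4   -> [-60, 9, 9, 4]
PUSH 11  -> [-60, 9, 9, 4, 11]
ROT      -> [-60, 9, 4, 11, 9]
STORE 2  -> [-60, 9, 4, 11]
SWAP     -> [-60, 9, 11, 4]
STORE 2  -> [-60, 9, 11]
DUP      -> [-60, 9, 11, 11]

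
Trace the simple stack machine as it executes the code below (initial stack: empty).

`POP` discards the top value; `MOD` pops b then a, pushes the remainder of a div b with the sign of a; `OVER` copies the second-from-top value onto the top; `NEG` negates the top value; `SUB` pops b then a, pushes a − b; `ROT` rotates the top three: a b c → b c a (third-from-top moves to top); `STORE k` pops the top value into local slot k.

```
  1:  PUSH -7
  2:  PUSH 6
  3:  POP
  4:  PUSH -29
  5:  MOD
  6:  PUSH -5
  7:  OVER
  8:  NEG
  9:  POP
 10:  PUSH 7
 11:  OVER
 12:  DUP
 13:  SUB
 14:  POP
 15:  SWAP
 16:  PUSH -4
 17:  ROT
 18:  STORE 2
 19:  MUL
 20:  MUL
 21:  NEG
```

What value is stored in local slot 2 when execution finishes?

7

PUSH -7  → -7
PUSH 6   → -7 6
POP      → -7
PUSH -29 → -7 -29
MOD      → -7
PUSH -5  → -7 -5
OVER     → -7 -5 -7
NEG      → -7 -5 7
POP      → -7 -5
PUSH 7   → -7 -5 7
OVER     → -7 -5 7 -5
DUP      → -7 -5 7 -5 -5
SUB      → -7 -5 7 0
POP      → -7 -5 7
SWAP     → -7 7 -5
PUSH -4  → -7 7 -5 -4
ROT      → -7 -5 -4 7
STORE 2  → -7 -5 -4
MUL      → -7 20
MUL      → -140
NEG      → 140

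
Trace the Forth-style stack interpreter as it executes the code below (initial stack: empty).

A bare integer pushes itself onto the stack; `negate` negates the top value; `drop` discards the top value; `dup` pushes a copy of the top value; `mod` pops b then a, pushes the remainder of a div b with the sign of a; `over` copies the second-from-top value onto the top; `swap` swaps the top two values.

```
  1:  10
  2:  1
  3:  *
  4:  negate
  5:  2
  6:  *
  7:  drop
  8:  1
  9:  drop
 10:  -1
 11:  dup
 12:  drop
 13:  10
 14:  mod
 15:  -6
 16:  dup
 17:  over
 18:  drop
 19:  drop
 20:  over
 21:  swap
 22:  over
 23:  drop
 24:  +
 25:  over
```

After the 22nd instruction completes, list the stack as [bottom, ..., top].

10     → [10]
1      → [10, 1]
*      → [10]
negate → [-10]
2      → [-10, 2]
*      → [-20]
drop   → []
1      → [1]
drop   → []
-1     → [-1]
dup    → [-1, -1]
drop   → [-1]
10     → [-1, 10]
mod    → [-1]
-6     → [-1, -6]
dup    → [-1, -6, -6]
over   → [-1, -6, -6, -6]
drop   → [-1, -6, -6]
drop   → [-1, -6]
over   → [-1, -6, -1]
swap   → [-1, -1, -6]
over   → [-1, -1, -6, -1]

[-1, -1, -6, -1]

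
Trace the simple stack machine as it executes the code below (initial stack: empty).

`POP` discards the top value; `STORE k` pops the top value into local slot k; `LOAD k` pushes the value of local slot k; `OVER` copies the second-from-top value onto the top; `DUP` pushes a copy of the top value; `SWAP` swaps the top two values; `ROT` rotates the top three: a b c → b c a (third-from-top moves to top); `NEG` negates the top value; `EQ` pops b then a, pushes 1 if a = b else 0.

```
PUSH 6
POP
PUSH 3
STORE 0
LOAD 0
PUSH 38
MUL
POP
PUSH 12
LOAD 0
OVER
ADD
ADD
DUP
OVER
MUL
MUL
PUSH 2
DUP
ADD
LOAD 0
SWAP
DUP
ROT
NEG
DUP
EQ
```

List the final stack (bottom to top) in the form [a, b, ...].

[19683, 4, 4, 1]

PUSH 6  → [6]
POP     → []
PUSH 3  → [3]
STORE 0 → []
LOAD 0  → [3]
PUSH 38 → [3, 38]
MUL     → [114]
POP     → []
PUSH 12 → [12]
LOAD 0  → [12, 3]
OVER    → [12, 3, 12]
ADD     → [12, 15]
ADD     → [27]
DUP     → [27, 27]
OVER    → [27, 27, 27]
MUL     → [27, 729]
MUL     → [19683]
PUSH 2  → [19683, 2]
DUP     → [19683, 2, 2]
ADD     → [19683, 4]
LOAD 0  → [19683, 4, 3]
SWAP    → [19683, 3, 4]
DUP     → [19683, 3, 4, 4]
ROT     → [19683, 4, 4, 3]
NEG     → [19683, 4, 4, -3]
DUP     → [19683, 4, 4, -3, -3]
EQ      → [19683, 4, 4, 1]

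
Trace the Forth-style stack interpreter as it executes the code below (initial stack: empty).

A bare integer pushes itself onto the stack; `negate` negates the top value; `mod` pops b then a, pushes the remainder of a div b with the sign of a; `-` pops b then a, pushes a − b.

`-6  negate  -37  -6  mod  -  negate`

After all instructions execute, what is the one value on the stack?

-7

-6     : -6
negate : 6
-37    : 6 -37
-6     : 6 -37 -6
mod    : 6 -1
-      : 7
negate : -7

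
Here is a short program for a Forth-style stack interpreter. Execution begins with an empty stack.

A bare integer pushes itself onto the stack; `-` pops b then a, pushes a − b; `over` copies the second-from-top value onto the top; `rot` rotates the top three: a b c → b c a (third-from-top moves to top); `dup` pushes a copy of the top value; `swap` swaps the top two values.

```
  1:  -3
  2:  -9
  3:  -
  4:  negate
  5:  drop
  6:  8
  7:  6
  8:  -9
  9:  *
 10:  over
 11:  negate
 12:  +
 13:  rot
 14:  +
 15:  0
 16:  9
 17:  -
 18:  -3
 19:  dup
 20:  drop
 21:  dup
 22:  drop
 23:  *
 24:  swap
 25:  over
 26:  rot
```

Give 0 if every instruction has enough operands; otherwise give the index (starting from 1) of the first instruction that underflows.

13

-3     : -3
-9     : -3 -9
-      : 6
negate : -6
drop   : (empty)
8      : 8
6      : 8 6
-9     : 8 6 -9
*      : 8 -54
over   : 8 -54 8
negate : 8 -54 -8
+      : 8 -62
rot  — needs 3 operands, stack has 2 → underflow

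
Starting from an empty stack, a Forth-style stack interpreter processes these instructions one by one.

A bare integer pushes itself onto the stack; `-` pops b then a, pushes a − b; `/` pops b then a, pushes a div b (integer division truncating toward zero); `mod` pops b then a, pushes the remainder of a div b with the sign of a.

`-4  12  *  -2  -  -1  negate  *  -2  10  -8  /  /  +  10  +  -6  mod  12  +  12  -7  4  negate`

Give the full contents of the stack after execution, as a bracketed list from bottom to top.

[8, 12, -7, -4]

-4     -> -4
12     -> -4 12
*      -> -48
-2     -> -48 -2
-      -> -46
-1     -> -46 -1
negate -> -46 1
*      -> -46
-2     -> -46 -2
10     -> -46 -2 10
-8     -> -46 -2 10 -8
/      -> -46 -2 -1
/      -> -46 2
+      -> -44
10     -> -44 10
+      -> -34
-6     -> -34 -6
mod    -> -4
12     -> -4 12
+      -> 8
12     -> 8 12
-7     -> 8 12 -7
4      -> 8 12 -7 4
negate -> 8 12 -7 -4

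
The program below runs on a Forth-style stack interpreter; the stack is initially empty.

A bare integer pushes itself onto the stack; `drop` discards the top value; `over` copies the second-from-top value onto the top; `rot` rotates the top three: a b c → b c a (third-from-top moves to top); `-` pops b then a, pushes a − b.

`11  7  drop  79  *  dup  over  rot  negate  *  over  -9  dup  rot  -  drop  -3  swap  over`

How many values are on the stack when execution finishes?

5

11      11
7       11 7
drop    11
79      11 79
*       869
dup     869 869
over    869 869 869
rot     869 869 869
negate  869 869 -869
*       869 -755161
over    869 -755161 869
-9      869 -755161 869 -9
dup     869 -755161 869 -9 -9
rot     869 -755161 -9 -9 869
-       869 -755161 -9 -878
drop    869 -755161 -9
-3      869 -755161 -9 -3
swap    869 -755161 -3 -9
over    869 -755161 -3 -9 -3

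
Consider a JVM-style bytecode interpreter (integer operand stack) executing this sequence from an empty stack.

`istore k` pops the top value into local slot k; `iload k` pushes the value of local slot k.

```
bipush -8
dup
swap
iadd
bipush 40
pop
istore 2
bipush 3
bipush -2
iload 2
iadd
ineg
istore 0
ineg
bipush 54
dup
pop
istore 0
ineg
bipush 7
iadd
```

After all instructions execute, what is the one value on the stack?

10

bipush -8  -8
dup        -8 -8
swap       -8 -8
iadd       -16
bipush 40  -16 40
pop        -16
istore 2   (empty)
bipush 3   3
bipush -2  3 -2
iload 2    3 -2 -16
iadd       3 -18
ineg       3 18
istore 0   3
ineg       -3
bipush 54  -3 54
dup        -3 54 54
pop        -3 54
istore 0   -3
ineg       3
bipush 7   3 7
iadd       10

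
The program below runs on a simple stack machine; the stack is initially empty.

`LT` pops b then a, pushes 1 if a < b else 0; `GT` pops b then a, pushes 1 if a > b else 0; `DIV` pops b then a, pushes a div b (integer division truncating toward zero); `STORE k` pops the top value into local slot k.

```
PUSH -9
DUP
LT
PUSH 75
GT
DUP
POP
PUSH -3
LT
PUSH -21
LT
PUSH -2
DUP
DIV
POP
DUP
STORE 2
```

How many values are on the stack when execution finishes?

1

PUSH -9   [-9]
DUP       [-9, -9]
LT        [0]
PUSH 75   [0, 75]
GT        [0]
DUP       [0, 0]
POP       [0]
PUSH -3   [0, -3]
LT        [0]
PUSH -21  [0, -21]
LT        [0]
PUSH -2   [0, -2]
DUP       [0, -2, -2]
DIV       [0, 1]
POP       [0]
DUP       [0, 0]
STORE 2   [0]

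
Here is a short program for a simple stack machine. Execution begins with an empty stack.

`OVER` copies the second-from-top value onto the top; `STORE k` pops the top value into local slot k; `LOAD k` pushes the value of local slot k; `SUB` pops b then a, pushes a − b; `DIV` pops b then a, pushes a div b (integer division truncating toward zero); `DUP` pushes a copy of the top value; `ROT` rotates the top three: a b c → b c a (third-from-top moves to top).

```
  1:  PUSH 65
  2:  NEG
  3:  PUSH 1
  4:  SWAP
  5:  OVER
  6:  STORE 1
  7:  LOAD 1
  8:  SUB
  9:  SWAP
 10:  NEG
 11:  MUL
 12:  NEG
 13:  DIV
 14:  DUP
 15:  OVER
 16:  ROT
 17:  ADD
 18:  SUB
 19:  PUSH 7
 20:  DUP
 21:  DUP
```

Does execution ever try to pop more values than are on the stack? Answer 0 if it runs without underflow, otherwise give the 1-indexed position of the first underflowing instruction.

13

PUSH 65  [65]
NEG      [-65]
PUSH 1   [-65, 1]
SWAP     [1, -65]
OVER     [1, -65, 1]
STORE 1  [1, -65]
LOAD 1   [1, -65, 1]
SUB      [1, -66]
SWAP     [-66, 1]
NEG      [-66, -1]
MUL      [66]
NEG      [-66]
DIV  — needs 2 operands, stack has 1 → underflow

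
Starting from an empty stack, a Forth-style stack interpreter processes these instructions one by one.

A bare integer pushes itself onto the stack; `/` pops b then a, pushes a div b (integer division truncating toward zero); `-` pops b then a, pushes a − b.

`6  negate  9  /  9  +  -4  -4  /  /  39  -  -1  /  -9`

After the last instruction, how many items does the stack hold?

6      -> [6]
negate -> [-6]
9      -> [-6, 9]
/      -> [0]
9      -> [0, 9]
+      -> [9]
-4     -> [9, -4]
-4     -> [9, -4, -4]
/      -> [9, 1]
/      -> [9]
39     -> [9, 39]
-      -> [-30]
-1     -> [-30, -1]
/      -> [30]
-9     -> [30, -9]

2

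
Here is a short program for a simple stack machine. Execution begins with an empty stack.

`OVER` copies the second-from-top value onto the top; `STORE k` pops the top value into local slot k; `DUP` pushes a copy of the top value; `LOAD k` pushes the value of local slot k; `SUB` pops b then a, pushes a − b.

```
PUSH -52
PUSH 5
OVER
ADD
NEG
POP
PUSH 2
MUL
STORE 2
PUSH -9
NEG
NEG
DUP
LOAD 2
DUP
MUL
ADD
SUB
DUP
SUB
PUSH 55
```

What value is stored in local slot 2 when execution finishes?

PUSH -52  -52
PUSH 5    -52 5
OVER      -52 5 -52
ADD       -52 -47
NEG       -52 47
POP       -52
PUSH 2    -52 2
MUL       -104
STORE 2   (empty)
PUSH -9   -9
NEG       9
NEG       -9
DUP       -9 -9
LOAD 2    -9 -9 -104
DUP       -9 -9 -104 -104
MUL       -9 -9 10816
ADD       -9 10807
SUB       -10816
DUP       -10816 -10816
SUB       0
PUSH 55   0 55

-104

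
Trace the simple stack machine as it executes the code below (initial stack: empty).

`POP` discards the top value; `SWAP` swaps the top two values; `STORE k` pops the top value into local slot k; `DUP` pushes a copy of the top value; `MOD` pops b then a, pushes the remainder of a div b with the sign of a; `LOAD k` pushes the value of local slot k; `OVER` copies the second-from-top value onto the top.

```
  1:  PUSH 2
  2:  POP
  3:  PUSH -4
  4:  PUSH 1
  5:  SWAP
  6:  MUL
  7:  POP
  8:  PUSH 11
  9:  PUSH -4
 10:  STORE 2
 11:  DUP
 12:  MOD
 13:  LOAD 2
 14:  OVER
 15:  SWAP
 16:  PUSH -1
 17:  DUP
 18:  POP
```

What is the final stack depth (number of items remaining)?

4

PUSH 2  : [2]
POP     : []
PUSH -4 : [-4]
PUSH 1  : [-4, 1]
SWAP    : [1, -4]
MUL     : [-4]
POP     : []
PUSH 11 : [11]
PUSH -4 : [11, -4]
STORE 2 : [11]
DUP     : [11, 11]
MOD     : [0]
LOAD 2  : [0, -4]
OVER    : [0, -4, 0]
SWAP    : [0, 0, -4]
PUSH -1 : [0, 0, -4, -1]
DUP     : [0, 0, -4, -1, -1]
POP     : [0, 0, -4, -1]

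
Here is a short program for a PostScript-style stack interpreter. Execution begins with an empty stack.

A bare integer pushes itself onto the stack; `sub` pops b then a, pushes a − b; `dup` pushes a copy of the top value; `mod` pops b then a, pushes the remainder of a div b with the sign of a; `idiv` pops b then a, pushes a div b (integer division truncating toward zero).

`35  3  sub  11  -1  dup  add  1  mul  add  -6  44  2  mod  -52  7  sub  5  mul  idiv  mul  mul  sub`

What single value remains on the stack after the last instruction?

32

35    [35]
3     [35, 3]
sub   [32]
11    [32, 11]
-1    [32, 11, -1]
dup   [32, 11, -1, -1]
add   [32, 11, -2]
1     [32, 11, -2, 1]
mul   [32, 11, -2]
add   [32, 9]
-6    [32, 9, -6]
44    [32, 9, -6, 44]
2     [32, 9, -6, 44, 2]
mod   [32, 9, -6, 0]
-52   [32, 9, -6, 0, -52]
7     [32, 9, -6, 0, -52, 7]
sub   [32, 9, -6, 0, -59]
5     [32, 9, -6, 0, -59, 5]
mul   [32, 9, -6, 0, -295]
idiv  [32, 9, -6, 0]
mul   [32, 9, 0]
mul   [32, 0]
sub   [32]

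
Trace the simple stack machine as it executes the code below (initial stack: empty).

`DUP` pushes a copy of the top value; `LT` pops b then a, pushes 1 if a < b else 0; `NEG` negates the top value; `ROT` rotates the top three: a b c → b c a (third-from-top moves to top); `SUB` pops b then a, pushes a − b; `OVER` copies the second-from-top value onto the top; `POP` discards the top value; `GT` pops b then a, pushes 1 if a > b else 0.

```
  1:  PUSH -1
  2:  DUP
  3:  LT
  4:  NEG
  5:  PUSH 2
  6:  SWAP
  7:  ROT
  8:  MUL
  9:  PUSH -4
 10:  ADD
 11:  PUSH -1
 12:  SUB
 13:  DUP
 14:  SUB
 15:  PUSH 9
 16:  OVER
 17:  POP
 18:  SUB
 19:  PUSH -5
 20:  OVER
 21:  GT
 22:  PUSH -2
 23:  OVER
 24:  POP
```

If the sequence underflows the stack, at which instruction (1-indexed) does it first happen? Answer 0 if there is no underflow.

PUSH -1 → [-1]
DUP     → [-1, -1]
LT      → [0]
NEG     → [0]
PUSH 2  → [0, 2]
SWAP    → [2, 0]
ROT  — needs 3 operands, stack has 2 → underflow

7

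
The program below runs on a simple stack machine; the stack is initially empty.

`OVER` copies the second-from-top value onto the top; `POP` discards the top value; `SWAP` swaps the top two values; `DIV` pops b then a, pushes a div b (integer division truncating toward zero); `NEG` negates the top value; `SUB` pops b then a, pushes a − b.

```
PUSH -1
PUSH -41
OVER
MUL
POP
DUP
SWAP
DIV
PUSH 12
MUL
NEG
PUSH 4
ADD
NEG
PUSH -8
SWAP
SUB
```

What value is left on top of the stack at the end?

PUSH -1  : -1
PUSH -41 : -1 -41
OVER     : -1 -41 -1
MUL      : -1 41
POP      : -1
DUP      : -1 -1
SWAP     : -1 -1
DIV      : 1
PUSH 12  : 1 12
MUL      : 12
NEG      : -12
PUSH 4   : -12 4
ADD      : -8
NEG      : 8
PUSH -8  : 8 -8
SWAP     : -8 8
SUB      : -16

-16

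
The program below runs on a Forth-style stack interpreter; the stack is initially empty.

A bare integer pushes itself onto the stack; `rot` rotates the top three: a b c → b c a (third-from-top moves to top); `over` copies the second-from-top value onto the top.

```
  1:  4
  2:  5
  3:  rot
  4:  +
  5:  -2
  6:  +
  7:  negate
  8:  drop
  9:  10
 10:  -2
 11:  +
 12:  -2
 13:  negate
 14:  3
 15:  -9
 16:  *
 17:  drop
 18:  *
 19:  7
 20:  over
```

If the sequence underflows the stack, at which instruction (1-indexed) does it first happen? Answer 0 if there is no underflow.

3

4 -> [4]
5 -> [4, 5]
rot  — needs 3 operands, stack has 2 → underflow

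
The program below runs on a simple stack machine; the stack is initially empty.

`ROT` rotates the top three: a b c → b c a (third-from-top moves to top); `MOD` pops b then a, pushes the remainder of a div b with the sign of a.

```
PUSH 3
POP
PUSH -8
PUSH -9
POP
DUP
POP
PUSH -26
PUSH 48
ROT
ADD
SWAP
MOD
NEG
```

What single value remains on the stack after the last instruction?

-14

PUSH 3   : [3]
POP      : []
PUSH -8  : [-8]
PUSH -9  : [-8, -9]
POP      : [-8]
DUP      : [-8, -8]
POP      : [-8]
PUSH -26 : [-8, -26]
PUSH 48  : [-8, -26, 48]
ROT      : [-26, 48, -8]
ADD      : [-26, 40]
SWAP     : [40, -26]
MOD      : [14]
NEG      : [-14]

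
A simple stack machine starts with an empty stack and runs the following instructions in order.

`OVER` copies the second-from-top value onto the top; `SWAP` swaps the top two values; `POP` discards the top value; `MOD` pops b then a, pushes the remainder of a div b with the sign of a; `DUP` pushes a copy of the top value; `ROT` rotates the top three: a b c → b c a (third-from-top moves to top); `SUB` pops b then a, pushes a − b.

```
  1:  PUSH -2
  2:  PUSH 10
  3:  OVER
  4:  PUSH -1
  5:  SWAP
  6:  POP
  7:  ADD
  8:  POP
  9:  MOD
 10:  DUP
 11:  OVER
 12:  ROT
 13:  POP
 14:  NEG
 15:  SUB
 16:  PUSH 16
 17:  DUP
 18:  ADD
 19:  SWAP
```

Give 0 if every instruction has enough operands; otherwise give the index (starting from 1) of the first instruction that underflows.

9

PUSH -2  -2
PUSH 10  -2 10
OVER     -2 10 -2
PUSH -1  -2 10 -2 -1
SWAP     -2 10 -1 -2
POP      -2 10 -1
ADD      -2 9
POP      -2
MOD  — needs 2 operands, stack has 1 → underflow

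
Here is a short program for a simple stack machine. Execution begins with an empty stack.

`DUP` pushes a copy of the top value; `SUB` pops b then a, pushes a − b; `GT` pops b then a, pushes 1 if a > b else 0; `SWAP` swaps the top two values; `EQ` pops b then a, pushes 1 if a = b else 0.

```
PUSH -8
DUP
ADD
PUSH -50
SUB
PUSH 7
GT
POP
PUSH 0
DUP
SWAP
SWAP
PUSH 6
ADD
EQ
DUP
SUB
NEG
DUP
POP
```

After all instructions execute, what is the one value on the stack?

0

PUSH -8   -8
DUP       -8 -8
ADD       -16
PUSH -50  -16 -50
SUB       34
PUSH 7    34 7
GT        1
POP       (empty)
PUSH 0    0
DUP       0 0
SWAP      0 0
SWAP      0 0
PUSH 6    0 0 6
ADD       0 6
EQ        0
DUP       0 0
SUB       0
NEG       0
DUP       0 0
POP       0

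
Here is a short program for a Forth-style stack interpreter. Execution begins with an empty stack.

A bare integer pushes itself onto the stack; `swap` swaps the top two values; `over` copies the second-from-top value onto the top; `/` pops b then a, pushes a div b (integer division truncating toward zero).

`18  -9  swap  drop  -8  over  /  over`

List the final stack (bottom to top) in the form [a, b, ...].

18   → [18]
-9   → [18, -9]
swap → [-9, 18]
drop → [-9]
-8   → [-9, -8]
over → [-9, -8, -9]
/    → [-9, 0]
over → [-9, 0, -9]

[-9, 0, -9]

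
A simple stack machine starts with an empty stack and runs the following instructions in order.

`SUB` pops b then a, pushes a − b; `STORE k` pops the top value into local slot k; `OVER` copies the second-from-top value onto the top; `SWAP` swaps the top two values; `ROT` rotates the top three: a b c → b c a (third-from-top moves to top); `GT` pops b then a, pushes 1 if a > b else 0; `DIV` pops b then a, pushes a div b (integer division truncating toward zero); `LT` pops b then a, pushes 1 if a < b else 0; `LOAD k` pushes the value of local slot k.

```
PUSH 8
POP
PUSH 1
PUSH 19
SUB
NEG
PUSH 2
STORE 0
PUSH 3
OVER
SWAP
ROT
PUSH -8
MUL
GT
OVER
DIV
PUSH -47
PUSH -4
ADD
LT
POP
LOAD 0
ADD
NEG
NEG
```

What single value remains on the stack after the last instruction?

20

PUSH 8   -> 8
POP      -> (empty)
PUSH 1   -> 1
PUSH 19  -> 1 19
SUB      -> -18
NEG      -> 18
PUSH 2   -> 18 2
STORE 0  -> 18
PUSH 3   -> 18 3
OVER     -> 18 3 18
SWAP     -> 18 18 3
ROT      -> 18 3 18
PUSH -8  -> 18 3 18 -8
MUL      -> 18 3 -144
GT       -> 18 1
OVER     -> 18 1 18
DIV      -> 18 0
PUSH -47 -> 18 0 -47
PUSH -4  -> 18 0 -47 -4
ADD      -> 18 0 -51
LT       -> 18 0
POP      -> 18
LOAD 0   -> 18 2
ADD      -> 20
NEG      -> -20
NEG      -> 20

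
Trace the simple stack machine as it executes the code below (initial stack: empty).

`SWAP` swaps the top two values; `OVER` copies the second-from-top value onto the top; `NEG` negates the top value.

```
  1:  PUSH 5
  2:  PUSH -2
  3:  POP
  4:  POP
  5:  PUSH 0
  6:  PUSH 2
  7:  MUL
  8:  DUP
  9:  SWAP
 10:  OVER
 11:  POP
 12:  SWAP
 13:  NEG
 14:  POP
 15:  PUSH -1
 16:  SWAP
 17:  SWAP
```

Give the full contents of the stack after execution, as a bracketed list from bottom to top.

PUSH 5   [5]
PUSH -2  [5, -2]
POP      [5]
POP      []
PUSH 0   [0]
PUSH 2   [0, 2]
MUL      [0]
DUP      [0, 0]
SWAP     [0, 0]
OVER     [0, 0, 0]
POP      [0, 0]
SWAP     [0, 0]
NEG      [0, 0]
POP      [0]
PUSH -1  [0, -1]
SWAP     [-1, 0]
SWAP     [0, -1]

[0, -1]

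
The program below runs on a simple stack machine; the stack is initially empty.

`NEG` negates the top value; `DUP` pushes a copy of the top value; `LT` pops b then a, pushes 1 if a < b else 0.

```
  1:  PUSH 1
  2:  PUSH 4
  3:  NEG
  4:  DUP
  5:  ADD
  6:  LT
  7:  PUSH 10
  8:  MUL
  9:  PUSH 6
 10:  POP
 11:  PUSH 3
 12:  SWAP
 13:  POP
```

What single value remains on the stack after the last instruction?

3

PUSH 1  -> 1
PUSH 4  -> 1 4
NEG     -> 1 -4
DUP     -> 1 -4 -4
ADD     -> 1 -8
LT      -> 0
PUSH 10 -> 0 10
MUL     -> 0
PUSH 6  -> 0 6
POP     -> 0
PUSH 3  -> 0 3
SWAP    -> 3 0
POP     -> 3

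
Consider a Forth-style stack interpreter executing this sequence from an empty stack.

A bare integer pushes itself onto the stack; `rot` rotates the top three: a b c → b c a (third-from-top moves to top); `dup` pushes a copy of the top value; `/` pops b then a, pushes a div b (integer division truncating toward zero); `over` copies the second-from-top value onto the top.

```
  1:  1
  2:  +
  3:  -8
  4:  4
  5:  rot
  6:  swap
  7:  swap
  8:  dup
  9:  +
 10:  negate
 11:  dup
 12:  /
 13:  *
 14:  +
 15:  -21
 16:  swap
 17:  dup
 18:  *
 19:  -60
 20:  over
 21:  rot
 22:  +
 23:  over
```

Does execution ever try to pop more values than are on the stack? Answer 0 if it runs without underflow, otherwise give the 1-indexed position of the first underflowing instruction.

2

1  [1]
+  — needs 2 operands, stack has 1 → underflow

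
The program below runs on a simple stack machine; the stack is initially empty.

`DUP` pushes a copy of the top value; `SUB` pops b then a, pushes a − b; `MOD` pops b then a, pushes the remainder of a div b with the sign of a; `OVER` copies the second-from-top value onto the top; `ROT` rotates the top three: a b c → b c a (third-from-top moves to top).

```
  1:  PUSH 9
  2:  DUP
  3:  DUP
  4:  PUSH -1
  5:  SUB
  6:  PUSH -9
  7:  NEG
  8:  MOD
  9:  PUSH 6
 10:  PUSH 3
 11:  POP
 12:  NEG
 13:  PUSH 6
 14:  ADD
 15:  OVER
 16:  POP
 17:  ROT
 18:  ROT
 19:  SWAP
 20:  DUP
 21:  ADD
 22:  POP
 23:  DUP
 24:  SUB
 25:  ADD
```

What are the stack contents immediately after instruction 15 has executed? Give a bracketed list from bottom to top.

PUSH 9  : 9
DUP     : 9 9
DUP     : 9 9 9
PUSH -1 : 9 9 9 -1
SUB     : 9 9 10
PUSH -9 : 9 9 10 -9
NEG     : 9 9 10 9
MOD     : 9 9 1
PUSH 6  : 9 9 1 6
PUSH 3  : 9 9 1 6 3
POP     : 9 9 1 6
NEG     : 9 9 1 -6
PUSH 6  : 9 9 1 -6 6
ADD     : 9 9 1 0
OVER    : 9 9 1 0 1

[9, 9, 1, 0, 1]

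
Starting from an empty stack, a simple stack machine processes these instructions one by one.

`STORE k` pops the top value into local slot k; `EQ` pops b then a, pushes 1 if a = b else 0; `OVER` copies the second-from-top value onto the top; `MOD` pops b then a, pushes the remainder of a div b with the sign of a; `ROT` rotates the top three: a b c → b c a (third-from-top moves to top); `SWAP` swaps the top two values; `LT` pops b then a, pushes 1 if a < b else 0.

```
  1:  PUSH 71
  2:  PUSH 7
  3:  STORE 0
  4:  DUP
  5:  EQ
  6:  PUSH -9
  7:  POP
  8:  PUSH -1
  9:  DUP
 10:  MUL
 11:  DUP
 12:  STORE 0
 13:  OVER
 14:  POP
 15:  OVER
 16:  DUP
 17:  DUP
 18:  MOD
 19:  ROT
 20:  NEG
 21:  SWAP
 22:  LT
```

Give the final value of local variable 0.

PUSH 71  [71]
PUSH 7   [71, 7]
STORE 0  [71]
DUP      [71, 71]
EQ       [1]
PUSH -9  [1, -9]
POP      [1]
PUSH -1  [1, -1]
DUP      [1, -1, -1]
MUL      [1, 1]
DUP      [1, 1, 1]
STORE 0  [1, 1]
OVER     [1, 1, 1]
POP      [1, 1]
OVER     [1, 1, 1]
DUP      [1, 1, 1, 1]
DUP      [1, 1, 1, 1, 1]
MOD      [1, 1, 1, 0]
ROT      [1, 1, 0, 1]
NEG      [1, 1, 0, -1]
SWAP     [1, 1, -1, 0]
LT       [1, 1, 1]

1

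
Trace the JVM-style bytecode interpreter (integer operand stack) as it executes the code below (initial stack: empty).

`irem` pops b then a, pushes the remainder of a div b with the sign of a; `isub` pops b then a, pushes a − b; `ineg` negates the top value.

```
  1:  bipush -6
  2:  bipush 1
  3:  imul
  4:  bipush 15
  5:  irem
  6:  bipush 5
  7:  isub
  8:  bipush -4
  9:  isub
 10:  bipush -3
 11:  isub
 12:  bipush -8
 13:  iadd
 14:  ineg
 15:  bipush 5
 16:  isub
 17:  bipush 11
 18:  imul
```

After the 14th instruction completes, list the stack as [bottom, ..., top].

[12]

bipush -6 -> -6
bipush 1  -> -6 1
imul      -> -6
bipush 15 -> -6 15
irem      -> -6
bipush 5  -> -6 5
isub      -> -11
bipush -4 -> -11 -4
isub      -> -7
bipush -3 -> -7 -3
isub      -> -4
bipush -8 -> -4 -8
iadd      -> -12
ineg      -> 12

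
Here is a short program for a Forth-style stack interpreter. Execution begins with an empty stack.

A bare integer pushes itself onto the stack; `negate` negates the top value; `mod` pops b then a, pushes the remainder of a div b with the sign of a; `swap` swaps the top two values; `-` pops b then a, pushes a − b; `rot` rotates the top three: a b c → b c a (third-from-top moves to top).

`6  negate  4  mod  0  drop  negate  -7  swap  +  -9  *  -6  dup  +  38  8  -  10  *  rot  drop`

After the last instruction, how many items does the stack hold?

2

6      → [6]
negate → [-6]
4      → [-6, 4]
mod    → [-2]
0      → [-2, 0]
drop   → [-2]
negate → [2]
-7     → [2, -7]
swap   → [-7, 2]
+      → [-5]
-9     → [-5, -9]
*      → [45]
-6     → [45, -6]
dup    → [45, -6, -6]
+      → [45, -12]
38     → [45, -12, 38]
8      → [45, -12, 38, 8]
-      → [45, -12, 30]
10     → [45, -12, 30, 10]
*      → [45, -12, 300]
rot    → [-12, 300, 45]
drop   → [-12, 300]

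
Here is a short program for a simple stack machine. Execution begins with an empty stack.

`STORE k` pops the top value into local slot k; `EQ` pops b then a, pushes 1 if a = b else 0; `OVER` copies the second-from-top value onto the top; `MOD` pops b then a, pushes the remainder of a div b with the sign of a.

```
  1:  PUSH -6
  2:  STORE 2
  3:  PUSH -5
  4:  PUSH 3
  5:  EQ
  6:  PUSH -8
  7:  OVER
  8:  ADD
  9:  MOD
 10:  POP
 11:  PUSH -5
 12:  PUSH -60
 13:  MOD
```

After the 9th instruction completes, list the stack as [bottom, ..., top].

[0]

PUSH -6 : [-6]
STORE 2 : []
PUSH -5 : [-5]
PUSH 3  : [-5, 3]
EQ      : [0]
PUSH -8 : [0, -8]
OVER    : [0, -8, 0]
ADD     : [0, -8]
MOD     : [0]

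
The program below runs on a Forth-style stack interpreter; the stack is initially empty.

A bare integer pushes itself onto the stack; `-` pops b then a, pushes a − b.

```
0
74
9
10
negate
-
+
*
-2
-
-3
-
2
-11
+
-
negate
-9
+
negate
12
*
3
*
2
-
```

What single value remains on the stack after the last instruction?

826

0      -> [0]
74     -> [0, 74]
9      -> [0, 74, 9]
10     -> [0, 74, 9, 10]
negate -> [0, 74, 9, -10]
-      -> [0, 74, 19]
+      -> [0, 93]
*      -> [0]
-2     -> [0, -2]
-      -> [2]
-3     -> [2, -3]
-      -> [5]
2      -> [5, 2]
-11    -> [5, 2, -11]
+      -> [5, -9]
-      -> [14]
negate -> [-14]
-9     -> [-14, -9]
+      -> [-23]
negate -> [23]
12     -> [23, 12]
*      -> [276]
3      -> [276, 3]
*      -> [828]
2      -> [828, 2]
-      -> [826]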